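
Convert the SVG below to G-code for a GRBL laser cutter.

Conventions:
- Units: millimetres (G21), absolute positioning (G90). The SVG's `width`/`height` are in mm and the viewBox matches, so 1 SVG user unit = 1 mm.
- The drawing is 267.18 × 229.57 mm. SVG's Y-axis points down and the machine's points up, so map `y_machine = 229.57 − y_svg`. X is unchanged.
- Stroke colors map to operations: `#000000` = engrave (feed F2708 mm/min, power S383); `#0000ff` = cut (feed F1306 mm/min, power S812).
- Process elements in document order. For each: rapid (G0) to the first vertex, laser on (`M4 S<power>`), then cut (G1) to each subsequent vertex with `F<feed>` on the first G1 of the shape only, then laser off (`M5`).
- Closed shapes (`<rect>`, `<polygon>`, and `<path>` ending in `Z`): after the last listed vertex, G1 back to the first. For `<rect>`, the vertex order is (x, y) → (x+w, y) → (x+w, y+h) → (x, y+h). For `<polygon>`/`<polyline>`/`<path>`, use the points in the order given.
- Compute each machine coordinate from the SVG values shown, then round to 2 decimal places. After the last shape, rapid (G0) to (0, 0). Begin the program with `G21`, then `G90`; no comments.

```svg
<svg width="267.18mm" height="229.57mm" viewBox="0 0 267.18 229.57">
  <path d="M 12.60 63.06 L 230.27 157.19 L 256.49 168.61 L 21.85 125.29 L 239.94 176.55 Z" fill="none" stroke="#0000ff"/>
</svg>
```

Since the viewBox matches the mm dimensions, user units are millimetres directly. The only transform is the Y-flip y_m = 229.57 − y_svg.

Shape 1 is a closed polygon drawn with `<path>`. Its stroke #0000ff means cut at S812, F1306. After flipping Y the toolpath is (12.60,166.51) → (230.27,72.38) → (256.49,60.96) → (21.85,104.28) → (239.94,53.02) → (12.60,166.51), returning to the start.

G21
G90
G0 X12.60 Y166.51
M4 S812
G1 X230.27 Y72.38 F1306
G1 X256.49 Y60.96
G1 X21.85 Y104.28
G1 X239.94 Y53.02
G1 X12.60 Y166.51
M5
G0 X0.00 Y0.00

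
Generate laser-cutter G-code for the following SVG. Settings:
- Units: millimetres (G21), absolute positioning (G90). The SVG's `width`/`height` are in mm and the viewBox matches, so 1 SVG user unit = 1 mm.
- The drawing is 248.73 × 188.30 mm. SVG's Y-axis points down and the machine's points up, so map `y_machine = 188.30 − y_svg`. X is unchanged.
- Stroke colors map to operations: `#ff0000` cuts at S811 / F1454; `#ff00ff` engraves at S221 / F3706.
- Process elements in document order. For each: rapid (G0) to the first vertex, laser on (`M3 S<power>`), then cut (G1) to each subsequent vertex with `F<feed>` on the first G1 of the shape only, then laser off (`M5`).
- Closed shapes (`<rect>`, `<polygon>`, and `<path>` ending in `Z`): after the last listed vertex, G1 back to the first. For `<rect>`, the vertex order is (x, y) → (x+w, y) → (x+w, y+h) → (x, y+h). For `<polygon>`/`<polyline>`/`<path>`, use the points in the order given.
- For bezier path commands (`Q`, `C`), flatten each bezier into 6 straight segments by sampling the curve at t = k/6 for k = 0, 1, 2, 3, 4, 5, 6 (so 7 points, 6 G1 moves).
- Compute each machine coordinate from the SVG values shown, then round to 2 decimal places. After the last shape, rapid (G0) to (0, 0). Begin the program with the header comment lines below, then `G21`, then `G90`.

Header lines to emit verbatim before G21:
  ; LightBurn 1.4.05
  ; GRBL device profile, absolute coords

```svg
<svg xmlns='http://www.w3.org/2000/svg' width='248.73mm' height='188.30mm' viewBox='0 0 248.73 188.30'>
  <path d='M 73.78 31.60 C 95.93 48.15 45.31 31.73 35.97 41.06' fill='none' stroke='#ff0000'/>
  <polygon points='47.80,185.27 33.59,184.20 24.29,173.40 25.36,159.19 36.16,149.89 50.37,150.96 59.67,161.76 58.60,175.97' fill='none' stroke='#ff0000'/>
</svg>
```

Since the viewBox matches the mm dimensions, user units are millimetres directly. The only transform is the Y-flip y_m = 188.30 − y_svg.

Shape 1 is a cubic bezier drawn with `<path>`. Its stroke #ff0000 means cut at S811, F1454. After flipping Y the toolpath is (73.78,156.70) → (79.32,150.90) → (75.90,148.97) → (66.68,149.26) → (54.85,150.16) → (43.55,150.03) → (35.97,147.24).

Shape 2 is a regular polygon drawn with `<polygon>`. Its stroke #ff0000 means cut at S811, F1454. After flipping Y the toolpath is (47.80,3.03) → (33.59,4.10) → (24.29,14.90) → (25.36,29.11) → (36.16,38.41) → (50.37,37.34) → (59.67,26.54) → (58.60,12.33) → (47.80,3.03), returning to the start.

; LightBurn 1.4.05
; GRBL device profile, absolute coords
G21
G90
G0 X73.78 Y156.70
M3 S811
G1 X79.32 Y150.90 F1454
G1 X75.90 Y148.97
G1 X66.68 Y149.26
G1 X54.85 Y150.16
G1 X43.55 Y150.03
G1 X35.97 Y147.24
M5
G0 X47.80 Y3.03
M3 S811
G1 X33.59 Y4.10 F1454
G1 X24.29 Y14.90
G1 X25.36 Y29.11
G1 X36.16 Y38.41
G1 X50.37 Y37.34
G1 X59.67 Y26.54
G1 X58.60 Y12.33
G1 X47.80 Y3.03
M5
G0 X0.00 Y0.00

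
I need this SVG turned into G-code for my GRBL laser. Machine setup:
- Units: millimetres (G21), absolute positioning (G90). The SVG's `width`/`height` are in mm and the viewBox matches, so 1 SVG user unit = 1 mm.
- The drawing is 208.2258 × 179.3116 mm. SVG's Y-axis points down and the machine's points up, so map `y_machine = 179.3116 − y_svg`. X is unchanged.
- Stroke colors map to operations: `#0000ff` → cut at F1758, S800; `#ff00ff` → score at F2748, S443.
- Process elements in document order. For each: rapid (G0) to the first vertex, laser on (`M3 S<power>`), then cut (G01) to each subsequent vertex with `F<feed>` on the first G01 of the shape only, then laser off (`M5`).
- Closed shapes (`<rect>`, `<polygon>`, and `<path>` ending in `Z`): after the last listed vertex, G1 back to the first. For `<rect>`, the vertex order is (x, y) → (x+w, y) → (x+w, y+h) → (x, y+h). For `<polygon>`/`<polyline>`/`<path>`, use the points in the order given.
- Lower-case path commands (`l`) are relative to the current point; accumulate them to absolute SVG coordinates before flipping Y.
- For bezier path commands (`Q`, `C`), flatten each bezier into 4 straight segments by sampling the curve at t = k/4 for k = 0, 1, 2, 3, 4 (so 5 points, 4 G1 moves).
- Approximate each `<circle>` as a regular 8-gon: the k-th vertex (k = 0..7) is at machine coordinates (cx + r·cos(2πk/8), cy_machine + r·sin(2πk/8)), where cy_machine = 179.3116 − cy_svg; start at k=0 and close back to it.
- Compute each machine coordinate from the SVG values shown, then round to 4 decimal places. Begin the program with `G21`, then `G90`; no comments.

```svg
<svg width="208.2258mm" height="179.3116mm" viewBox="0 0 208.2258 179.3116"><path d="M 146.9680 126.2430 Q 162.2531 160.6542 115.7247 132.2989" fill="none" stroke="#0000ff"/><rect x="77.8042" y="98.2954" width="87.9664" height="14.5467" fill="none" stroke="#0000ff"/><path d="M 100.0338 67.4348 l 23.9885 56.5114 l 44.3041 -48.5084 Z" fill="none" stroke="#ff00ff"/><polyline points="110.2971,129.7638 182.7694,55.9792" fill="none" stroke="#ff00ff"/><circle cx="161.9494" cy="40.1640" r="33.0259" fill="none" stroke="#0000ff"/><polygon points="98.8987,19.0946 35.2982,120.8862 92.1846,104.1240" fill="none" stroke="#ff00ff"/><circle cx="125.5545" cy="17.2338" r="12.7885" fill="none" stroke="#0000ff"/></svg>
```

G21
G90
G0 X146.9680 Y53.0686
M3 S800
G01 X150.7472 Y39.7859 F1758
G01 X146.7997 Y34.3490
G01 X135.1256 Y36.7580
G01 X115.7247 Y47.0127
M5
G0 X77.8042 Y81.0162
M3 S800
G01 X165.7706 Y81.0162 F1758
G01 X165.7706 Y66.4695
G01 X77.8042 Y66.4695
G01 X77.8042 Y81.0162
M5
G0 X100.0338 Y111.8768
M3 S443
G01 X124.0223 Y55.3654 F2748
G01 X168.3264 Y103.8738
G01 X100.0338 Y111.8768
M5
G0 X110.2971 Y49.5478
M3 S443
G01 X182.7694 Y123.3324 F2748
M5
G0 X194.9753 Y139.1476
M3 S800
G01 X185.3022 Y162.5004 F1758
G01 X161.9494 Y172.1735
G01 X138.5966 Y162.5004
G01 X128.9235 Y139.1476
G01 X138.5966 Y115.7948
G01 X161.9494 Y106.1217
G01 X185.3022 Y115.7948
G01 X194.9753 Y139.1476
M5
G0 X98.8987 Y160.2170
M3 S443
G01 X35.2982 Y58.4254 F2748
G01 X92.1846 Y75.1876
G01 X98.8987 Y160.2170
M5
G0 X138.3430 Y162.0778
M3 S800
G01 X134.5973 Y171.1206 F1758
G01 X125.5545 Y174.8663
G01 X116.5117 Y171.1206
G01 X112.7660 Y162.0778
G01 X116.5117 Y153.0350
G01 X125.5545 Y149.2893
G01 X134.5973 Y153.0350
G01 X138.3430 Y162.0778
M5

1 u = 1 mm; y_m = 179.3116 − y.

[1] `<path>` quadratic bezier, #0000ff→cut S800 F1758: (146.9680,53.0686) → (150.7472,39.7859) → (146.7997,34.3490) → (135.1256,36.7580) → (115.7247,47.0127)

[2] `<rect>` rectangle, #0000ff→cut S800 F1758: (77.8042,81.0162) → (165.7706,81.0162) → (165.7706,66.4695) → (77.8042,66.4695) → (77.8042,81.0162) (closed)

[3] `<path>` closed polygon, #ff00ff→score S443 F2748: (100.0338,111.8768) → (124.0223,55.3654) → (168.3264,103.8738) → (100.0338,111.8768) (closed)

[4] `<polyline>` line segment, #ff00ff→score S443 F2748: (110.2971,49.5478) → (182.7694,123.3324)

[5] `<circle>` circle, #0000ff→cut S800 F1758: (194.9753,139.1476) → (185.3022,162.5004) → (161.9494,172.1735) → (138.5966,162.5004) → (128.9235,139.1476) → (138.5966,115.7948) → (161.9494,106.1217) → (185.3022,115.7948) → (194.9753,139.1476) (closed)

[6] `<polygon>` closed polygon, #ff00ff→score S443 F2748: (98.8987,160.2170) → (35.2982,58.4254) → (92.1846,75.1876) → (98.8987,160.2170) (closed)

[7] `<circle>` circle, #0000ff→cut S800 F1758: (138.3430,162.0778) → (134.5973,171.1206) → (125.5545,174.8663) → (116.5117,171.1206) → (112.7660,162.0778) → (116.5117,153.0350) → (125.5545,149.2893) → (134.5973,153.0350) → (138.3430,162.0778) (closed)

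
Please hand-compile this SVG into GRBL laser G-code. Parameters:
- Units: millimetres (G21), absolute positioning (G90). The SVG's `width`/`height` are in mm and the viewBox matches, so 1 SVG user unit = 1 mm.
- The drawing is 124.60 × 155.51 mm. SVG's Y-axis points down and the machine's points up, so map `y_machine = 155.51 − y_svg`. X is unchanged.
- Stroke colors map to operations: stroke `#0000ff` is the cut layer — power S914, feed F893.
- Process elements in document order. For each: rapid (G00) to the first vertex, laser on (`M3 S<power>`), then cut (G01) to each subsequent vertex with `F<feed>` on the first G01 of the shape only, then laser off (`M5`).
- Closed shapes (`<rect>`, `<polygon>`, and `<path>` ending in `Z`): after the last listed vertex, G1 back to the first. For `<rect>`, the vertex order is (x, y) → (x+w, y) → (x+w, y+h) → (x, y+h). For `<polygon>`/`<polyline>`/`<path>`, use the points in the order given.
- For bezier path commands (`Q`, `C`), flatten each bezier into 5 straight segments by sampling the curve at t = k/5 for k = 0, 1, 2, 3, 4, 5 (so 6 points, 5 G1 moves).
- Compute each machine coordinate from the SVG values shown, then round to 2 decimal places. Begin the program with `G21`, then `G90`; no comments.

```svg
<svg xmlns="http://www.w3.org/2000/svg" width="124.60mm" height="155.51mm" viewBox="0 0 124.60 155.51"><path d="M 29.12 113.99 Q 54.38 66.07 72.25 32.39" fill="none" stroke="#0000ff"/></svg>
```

1 u = 1 mm; y_m = 155.51 − y.

[1] `<path>` quadratic bezier, #0000ff→cut S914 F893: (29.12,41.52) → (38.93,60.12) → (48.15,77.58) → (56.77,93.90) → (64.81,109.08) → (72.25,123.12)

G21
G90
G00 X29.12 Y41.52
M3 S914
G01 X38.93 Y60.12 F893
G01 X48.15 Y77.58
G01 X56.77 Y93.90
G01 X64.81 Y109.08
G01 X72.25 Y123.12
M5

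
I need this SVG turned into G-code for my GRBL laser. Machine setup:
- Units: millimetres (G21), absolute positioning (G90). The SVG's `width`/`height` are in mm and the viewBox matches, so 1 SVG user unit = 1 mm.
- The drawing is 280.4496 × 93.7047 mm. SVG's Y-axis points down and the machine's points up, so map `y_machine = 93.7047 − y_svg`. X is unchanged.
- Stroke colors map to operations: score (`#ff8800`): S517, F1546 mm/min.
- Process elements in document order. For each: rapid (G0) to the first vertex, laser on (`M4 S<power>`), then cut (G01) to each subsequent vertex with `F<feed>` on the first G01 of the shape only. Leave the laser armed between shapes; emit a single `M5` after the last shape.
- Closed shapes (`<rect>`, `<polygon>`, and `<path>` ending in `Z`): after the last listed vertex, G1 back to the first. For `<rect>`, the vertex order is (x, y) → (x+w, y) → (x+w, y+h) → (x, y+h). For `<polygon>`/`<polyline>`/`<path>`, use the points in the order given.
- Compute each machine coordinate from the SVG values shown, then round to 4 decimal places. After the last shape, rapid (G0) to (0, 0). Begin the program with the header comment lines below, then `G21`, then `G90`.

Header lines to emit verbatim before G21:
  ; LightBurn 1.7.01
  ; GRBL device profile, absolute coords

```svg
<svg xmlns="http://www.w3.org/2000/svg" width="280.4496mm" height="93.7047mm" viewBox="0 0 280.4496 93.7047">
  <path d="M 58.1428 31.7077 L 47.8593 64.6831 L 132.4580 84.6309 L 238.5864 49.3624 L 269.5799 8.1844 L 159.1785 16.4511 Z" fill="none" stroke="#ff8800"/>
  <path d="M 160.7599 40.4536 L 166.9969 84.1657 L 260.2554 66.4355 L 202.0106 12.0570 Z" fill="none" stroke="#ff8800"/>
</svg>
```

viewBox `0 0 280.4496 93.7047` with mm width/height → 1 unit = 1 mm. Flip: y_m = 93.7047 − y_svg.

**Shape 1** — `<path>` closed polygon, stroke `#ff8800` → score (S517, F1546). Machine vertices: (58.1428,61.9970) → (47.8593,29.0216) → (132.4580,9.0738) → (238.5864,44.3423) → (269.5799,85.5203) → (159.1785,77.2536) → (58.1428,61.9970). Closed: final G1 returns to the first vertex.

**Shape 2** — `<path>` closed polygon, stroke `#ff8800` → score (S517, F1546). Machine vertices: (160.7599,53.2511) → (166.9969,9.5390) → (260.2554,27.2692) → (202.0106,81.6477) → (160.7599,53.2511). Closed: final G1 returns to the first vertex.

; LightBurn 1.7.01
; GRBL device profile, absolute coords
G21
G90
G0 X58.1428 Y61.9970
M4 S517
G01 X47.8593 Y29.0216 F1546
G01 X132.4580 Y9.0738
G01 X238.5864 Y44.3423
G01 X269.5799 Y85.5203
G01 X159.1785 Y77.2536
G01 X58.1428 Y61.9970
G0 X160.7599 Y53.2511
M4 S517
G01 X166.9969 Y9.5390 F1546
G01 X260.2554 Y27.2692
G01 X202.0106 Y81.6477
G01 X160.7599 Y53.2511
M5
G0 X0.0000 Y0.0000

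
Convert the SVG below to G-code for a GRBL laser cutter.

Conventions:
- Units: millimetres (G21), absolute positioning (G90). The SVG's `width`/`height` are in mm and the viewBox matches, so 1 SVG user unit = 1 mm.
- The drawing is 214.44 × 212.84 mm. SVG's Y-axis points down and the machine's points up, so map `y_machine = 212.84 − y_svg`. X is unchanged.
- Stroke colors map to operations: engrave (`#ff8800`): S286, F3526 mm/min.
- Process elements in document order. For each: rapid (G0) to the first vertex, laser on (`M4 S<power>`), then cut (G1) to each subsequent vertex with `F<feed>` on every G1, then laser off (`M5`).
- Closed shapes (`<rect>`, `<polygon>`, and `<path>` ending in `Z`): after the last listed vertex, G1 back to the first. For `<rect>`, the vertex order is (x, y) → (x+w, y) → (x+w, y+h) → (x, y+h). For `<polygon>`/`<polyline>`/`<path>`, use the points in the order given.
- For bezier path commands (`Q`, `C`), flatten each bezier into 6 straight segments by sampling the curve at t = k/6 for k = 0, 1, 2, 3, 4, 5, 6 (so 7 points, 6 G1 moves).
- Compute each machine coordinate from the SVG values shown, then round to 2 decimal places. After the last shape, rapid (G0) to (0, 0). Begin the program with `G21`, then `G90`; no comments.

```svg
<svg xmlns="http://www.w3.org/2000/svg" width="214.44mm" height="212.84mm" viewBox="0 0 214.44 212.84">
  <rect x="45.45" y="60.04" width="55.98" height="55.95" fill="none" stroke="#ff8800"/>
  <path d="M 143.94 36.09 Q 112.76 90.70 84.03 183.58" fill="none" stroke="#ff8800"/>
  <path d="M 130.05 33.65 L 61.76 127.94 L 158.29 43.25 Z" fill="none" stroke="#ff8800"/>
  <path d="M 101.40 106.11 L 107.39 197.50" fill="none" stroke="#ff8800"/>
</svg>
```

Since the viewBox matches the mm dimensions, user units are millimetres directly. The only transform is the Y-flip y_m = 212.84 − y_svg.

Shape 1 is a rectangle drawn with `<rect>`. Its stroke #ff8800 means engrave at S286, F3526. After flipping Y the toolpath is (45.45,152.80) → (101.43,152.80) → (101.43,96.85) → (45.45,96.85) → (45.45,152.80), returning to the start.

Shape 2 is a quadratic bezier drawn with `<path>`. Its stroke #ff8800 means engrave at S286, F3526. After flipping Y the toolpath is (143.94,176.75) → (133.61,157.48) → (123.43,136.09) → (113.37,112.57) → (103.46,86.93) → (93.67,59.16) → (84.03,29.26).

Shape 3 is a closed polygon drawn with `<path>`. Its stroke #ff8800 means engrave at S286, F3526. After flipping Y the toolpath is (130.05,179.19) → (61.76,84.90) → (158.29,169.59) → (130.05,179.19), returning to the start.

Shape 4 is a line segment drawn with `<path>`. Its stroke #ff8800 means engrave at S286, F3526. After flipping Y the toolpath is (101.40,106.73) → (107.39,15.34).

G21
G90
G0 X45.45 Y152.80
M4 S286
G1 X101.43 Y152.80 F3526
G1 X101.43 Y96.85 F3526
G1 X45.45 Y96.85 F3526
G1 X45.45 Y152.80 F3526
M5
G0 X143.94 Y176.75
M4 S286
G1 X133.61 Y157.48 F3526
G1 X123.43 Y136.09 F3526
G1 X113.37 Y112.57 F3526
G1 X103.46 Y86.93 F3526
G1 X93.67 Y59.16 F3526
G1 X84.03 Y29.26 F3526
M5
G0 X130.05 Y179.19
M4 S286
G1 X61.76 Y84.90 F3526
G1 X158.29 Y169.59 F3526
G1 X130.05 Y179.19 F3526
M5
G0 X101.40 Y106.73
M4 S286
G1 X107.39 Y15.34 F3526
M5
G0 X0.00 Y0.00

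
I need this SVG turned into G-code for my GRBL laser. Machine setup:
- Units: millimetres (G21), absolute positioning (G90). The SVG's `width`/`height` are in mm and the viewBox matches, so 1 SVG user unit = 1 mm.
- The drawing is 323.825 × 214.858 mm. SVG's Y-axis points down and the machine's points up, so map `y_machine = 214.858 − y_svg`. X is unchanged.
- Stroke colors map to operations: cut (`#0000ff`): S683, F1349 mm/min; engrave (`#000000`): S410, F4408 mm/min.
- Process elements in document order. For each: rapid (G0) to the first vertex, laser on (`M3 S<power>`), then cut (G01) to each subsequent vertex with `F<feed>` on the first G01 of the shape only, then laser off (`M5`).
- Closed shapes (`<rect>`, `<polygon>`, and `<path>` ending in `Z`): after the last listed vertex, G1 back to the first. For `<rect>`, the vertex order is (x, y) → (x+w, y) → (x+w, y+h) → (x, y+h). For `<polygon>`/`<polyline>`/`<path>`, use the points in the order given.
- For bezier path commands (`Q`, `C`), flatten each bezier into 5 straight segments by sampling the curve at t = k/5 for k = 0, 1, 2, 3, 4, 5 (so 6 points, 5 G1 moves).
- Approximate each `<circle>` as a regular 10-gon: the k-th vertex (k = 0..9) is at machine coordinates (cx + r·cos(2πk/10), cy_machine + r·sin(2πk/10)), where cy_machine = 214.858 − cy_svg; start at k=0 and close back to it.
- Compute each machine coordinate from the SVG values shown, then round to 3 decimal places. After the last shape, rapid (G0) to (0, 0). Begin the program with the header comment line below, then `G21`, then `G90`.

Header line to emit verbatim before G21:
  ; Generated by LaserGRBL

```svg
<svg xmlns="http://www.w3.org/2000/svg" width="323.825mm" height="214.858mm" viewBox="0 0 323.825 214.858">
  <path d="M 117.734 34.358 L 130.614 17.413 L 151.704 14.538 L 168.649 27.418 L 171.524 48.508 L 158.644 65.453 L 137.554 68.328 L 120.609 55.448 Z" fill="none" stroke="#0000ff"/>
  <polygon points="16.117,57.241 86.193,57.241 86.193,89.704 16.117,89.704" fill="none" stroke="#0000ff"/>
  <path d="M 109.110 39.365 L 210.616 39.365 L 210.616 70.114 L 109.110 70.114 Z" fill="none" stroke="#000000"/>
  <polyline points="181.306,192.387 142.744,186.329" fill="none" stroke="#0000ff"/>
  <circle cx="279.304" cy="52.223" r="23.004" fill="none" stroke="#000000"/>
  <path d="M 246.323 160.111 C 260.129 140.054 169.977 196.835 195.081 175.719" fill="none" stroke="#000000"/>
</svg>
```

; Generated by LaserGRBL
G21
G90
G0 X117.734 Y180.500
M3 S683
G01 X130.614 Y197.445 F1349
G01 X151.704 Y200.320
G01 X168.649 Y187.440
G01 X171.524 Y166.350
G01 X158.644 Y149.405
G01 X137.554 Y146.530
G01 X120.609 Y159.410
G01 X117.734 Y180.500
M5
G0 X16.117 Y157.617
M3 S683
G01 X86.193 Y157.617 F1349
G01 X86.193 Y125.154
G01 X16.117 Y125.154
G01 X16.117 Y157.617
M5
G0 X109.110 Y175.493
M3 S410
G01 X210.616 Y175.493 F4408
G01 X210.616 Y144.744
G01 X109.110 Y144.744
G01 X109.110 Y175.493
M5
G0 X181.306 Y22.471
M3 S683
G01 X142.744 Y28.529 F1349
M5
G0 X302.308 Y162.635
M3 S410
G01 X297.915 Y176.156 F4408
G01 X286.413 Y184.513
G01 X272.195 Y184.513
G01 X260.693 Y176.156
G01 X256.300 Y162.635
G01 X260.693 Y149.114
G01 X272.195 Y140.757
G01 X286.413 Y140.757
G01 X297.915 Y149.114
G01 X302.308 Y162.635
M5
G0 X246.323 Y54.747
M3 S410
G01 X243.885 Y58.799 F4408
G01 X227.020 Y51.836
G01 X206.249 Y41.287
G01 X192.096 Y34.579
G01 X195.081 Y39.139
M5
G0 X0.000 Y0.000

Since the viewBox matches the mm dimensions, user units are millimetres directly. The only transform is the Y-flip y_m = 214.858 − y_svg.

Shape 1 is a regular polygon drawn with `<path>`. Its stroke #0000ff means cut at S683, F1349. After flipping Y the toolpath is (117.734,180.500) → (130.614,197.445) → (151.704,200.320) → (168.649,187.440) → (171.524,166.350) → (158.644,149.405) → (137.554,146.530) → (120.609,159.410) → (117.734,180.500), returning to the start.

Shape 2 is a rectangle drawn with `<polygon>`. Its stroke #0000ff means cut at S683, F1349. After flipping Y the toolpath is (16.117,157.617) → (86.193,157.617) → (86.193,125.154) → (16.117,125.154) → (16.117,157.617), returning to the start.

Shape 3 is a rectangle drawn with `<path>`. Its stroke #000000 means engrave at S410, F4408. After flipping Y the toolpath is (109.110,175.493) → (210.616,175.493) → (210.616,144.744) → (109.110,144.744) → (109.110,175.493), returning to the start.

Shape 4 is a line segment drawn with `<polyline>`. Its stroke #0000ff means cut at S683, F1349. After flipping Y the toolpath is (181.306,22.471) → (142.744,28.529).

Shape 5 is a circle drawn with `<circle>`. Its stroke #000000 means engrave at S410, F4408. After flipping Y the toolpath is (302.308,162.635) → (297.915,176.156) → (286.413,184.513) → (272.195,184.513) → (260.693,176.156) → (256.300,162.635) → (260.693,149.114) → (272.195,140.757) → (286.413,140.757) → (297.915,149.114) → (302.308,162.635), returning to the start.

Shape 6 is a cubic bezier drawn with `<path>`. Its stroke #000000 means engrave at S410, F4408. After flipping Y the toolpath is (246.323,54.747) → (243.885,58.799) → (227.020,51.836) → (206.249,41.287) → (192.096,34.579) → (195.081,39.139).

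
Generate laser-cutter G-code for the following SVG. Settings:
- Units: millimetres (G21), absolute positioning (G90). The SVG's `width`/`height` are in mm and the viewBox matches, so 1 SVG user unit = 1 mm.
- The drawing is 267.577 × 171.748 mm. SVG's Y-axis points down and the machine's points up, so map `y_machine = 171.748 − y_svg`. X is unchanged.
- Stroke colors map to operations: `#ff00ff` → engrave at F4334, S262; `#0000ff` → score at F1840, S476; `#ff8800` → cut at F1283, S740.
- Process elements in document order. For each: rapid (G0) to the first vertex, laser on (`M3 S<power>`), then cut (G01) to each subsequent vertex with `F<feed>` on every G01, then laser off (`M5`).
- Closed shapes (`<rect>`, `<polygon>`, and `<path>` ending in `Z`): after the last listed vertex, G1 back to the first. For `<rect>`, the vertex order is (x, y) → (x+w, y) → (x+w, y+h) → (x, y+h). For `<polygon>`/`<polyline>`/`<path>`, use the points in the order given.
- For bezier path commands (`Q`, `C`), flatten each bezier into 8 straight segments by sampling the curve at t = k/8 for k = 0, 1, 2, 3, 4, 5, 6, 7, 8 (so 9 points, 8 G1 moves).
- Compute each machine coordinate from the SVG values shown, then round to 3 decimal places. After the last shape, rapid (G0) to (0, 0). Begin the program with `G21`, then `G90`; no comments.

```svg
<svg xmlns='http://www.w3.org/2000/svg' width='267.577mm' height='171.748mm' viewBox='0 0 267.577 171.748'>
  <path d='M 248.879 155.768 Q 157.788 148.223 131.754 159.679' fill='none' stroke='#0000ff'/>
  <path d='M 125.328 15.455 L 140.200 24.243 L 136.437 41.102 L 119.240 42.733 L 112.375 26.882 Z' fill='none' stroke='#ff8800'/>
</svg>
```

G21
G90
G0 X248.879 Y15.980
M3 S476
G01 X227.123 Y17.569 F1840
G01 X207.400 Y18.565 F1840
G01 X189.709 Y18.967 F1840
G01 X174.052 Y18.775 F1840
G01 X160.428 Y17.989 F1840
G01 X148.837 Y16.609 F1840
G01 X139.279 Y14.636 F1840
G01 X131.754 Y12.069 F1840
M5
G0 X125.328 Y156.293
M3 S740
G01 X140.200 Y147.505 F1283
G01 X136.437 Y130.646 F1283
G01 X119.240 Y129.015 F1283
G01 X112.375 Y144.866 F1283
G01 X125.328 Y156.293 F1283
M5
G0 X0.000 Y0.000

viewBox `0 0 267.577 171.748` with mm width/height → 1 unit = 1 mm. Flip: y_m = 171.748 − y_svg.

**Shape 1** — `<path>` quadratic bezier, stroke `#0000ff` → score (S476, F1840). Control points (SVG): P0=(248.879,155.768), P1=(157.788,148.223), P2=(131.754,159.679); sampled at t=k/8. Machine vertices: (248.879,15.980) → (227.123,17.569) → (207.400,18.565) → (189.709,18.967) → (174.052,18.775) → (160.428,17.989) → (148.837,16.609) → (139.279,14.636) → (131.754,12.069). Open path.

**Shape 2** — `<path>` regular polygon, stroke `#ff8800` → cut (S740, F1283). Machine vertices: (125.328,156.293) → (140.200,147.505) → (136.437,130.646) → (119.240,129.015) → (112.375,144.866) → (125.328,156.293). Closed: final G1 returns to the first vertex.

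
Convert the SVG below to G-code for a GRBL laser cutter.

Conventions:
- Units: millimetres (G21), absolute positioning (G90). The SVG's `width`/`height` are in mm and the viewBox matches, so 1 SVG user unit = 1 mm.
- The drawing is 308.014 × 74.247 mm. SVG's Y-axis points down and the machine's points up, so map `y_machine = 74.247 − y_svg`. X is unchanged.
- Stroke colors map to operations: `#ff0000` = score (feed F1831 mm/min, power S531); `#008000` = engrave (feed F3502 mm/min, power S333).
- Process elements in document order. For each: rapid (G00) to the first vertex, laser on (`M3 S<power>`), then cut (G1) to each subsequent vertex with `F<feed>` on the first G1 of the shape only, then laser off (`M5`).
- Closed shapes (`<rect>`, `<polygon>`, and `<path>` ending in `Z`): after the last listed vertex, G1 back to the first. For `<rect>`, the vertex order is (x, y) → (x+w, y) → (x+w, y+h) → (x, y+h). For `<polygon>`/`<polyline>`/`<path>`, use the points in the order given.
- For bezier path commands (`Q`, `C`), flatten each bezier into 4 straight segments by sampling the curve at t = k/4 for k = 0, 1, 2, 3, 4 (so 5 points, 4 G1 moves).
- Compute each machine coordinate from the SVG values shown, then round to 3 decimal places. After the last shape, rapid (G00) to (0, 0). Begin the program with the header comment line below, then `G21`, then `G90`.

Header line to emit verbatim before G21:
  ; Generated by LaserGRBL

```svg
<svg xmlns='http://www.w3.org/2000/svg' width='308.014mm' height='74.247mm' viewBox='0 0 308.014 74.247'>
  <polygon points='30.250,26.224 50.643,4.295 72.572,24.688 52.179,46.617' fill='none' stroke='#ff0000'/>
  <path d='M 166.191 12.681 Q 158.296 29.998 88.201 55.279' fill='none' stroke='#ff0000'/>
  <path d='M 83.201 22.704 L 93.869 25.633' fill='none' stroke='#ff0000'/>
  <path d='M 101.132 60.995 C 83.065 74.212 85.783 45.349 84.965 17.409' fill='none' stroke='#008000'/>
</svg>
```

1 u = 1 mm; y_m = 74.247 − y.

[1] `<polygon>` regular polygon, #ff0000→score S531 F1831: (30.250,48.023) → (50.643,69.952) → (72.572,49.559) → (52.179,27.630) → (30.250,48.023) (closed)

[2] `<path>` quadratic bezier, #ff0000→score S531 F1831: (166.191,61.566) → (158.356,52.410) → (142.746,42.258) → (119.361,31.111) → (88.201,18.968)

[3] `<path>` line segment, #ff0000→score S531 F1831: (83.201,51.543) → (93.869,48.614)

[4] `<path>` cubic bezier, #008000→engrave S333 F3502: (101.132,13.252) → (91.099,10.557) → (86.580,19.611) → (85.296,36.382) → (84.965,56.838)

; Generated by LaserGRBL
G21
G90
G00 X30.250 Y48.023
M3 S531
G1 X50.643 Y69.952 F1831
G1 X72.572 Y49.559
G1 X52.179 Y27.630
G1 X30.250 Y48.023
M5
G00 X166.191 Y61.566
M3 S531
G1 X158.356 Y52.410 F1831
G1 X142.746 Y42.258
G1 X119.361 Y31.111
G1 X88.201 Y18.968
M5
G00 X83.201 Y51.543
M3 S531
G1 X93.869 Y48.614 F1831
M5
G00 X101.132 Y13.252
M3 S333
G1 X91.099 Y10.557 F3502
G1 X86.580 Y19.611
G1 X85.296 Y36.382
G1 X84.965 Y56.838
M5
G00 X0.000 Y0.000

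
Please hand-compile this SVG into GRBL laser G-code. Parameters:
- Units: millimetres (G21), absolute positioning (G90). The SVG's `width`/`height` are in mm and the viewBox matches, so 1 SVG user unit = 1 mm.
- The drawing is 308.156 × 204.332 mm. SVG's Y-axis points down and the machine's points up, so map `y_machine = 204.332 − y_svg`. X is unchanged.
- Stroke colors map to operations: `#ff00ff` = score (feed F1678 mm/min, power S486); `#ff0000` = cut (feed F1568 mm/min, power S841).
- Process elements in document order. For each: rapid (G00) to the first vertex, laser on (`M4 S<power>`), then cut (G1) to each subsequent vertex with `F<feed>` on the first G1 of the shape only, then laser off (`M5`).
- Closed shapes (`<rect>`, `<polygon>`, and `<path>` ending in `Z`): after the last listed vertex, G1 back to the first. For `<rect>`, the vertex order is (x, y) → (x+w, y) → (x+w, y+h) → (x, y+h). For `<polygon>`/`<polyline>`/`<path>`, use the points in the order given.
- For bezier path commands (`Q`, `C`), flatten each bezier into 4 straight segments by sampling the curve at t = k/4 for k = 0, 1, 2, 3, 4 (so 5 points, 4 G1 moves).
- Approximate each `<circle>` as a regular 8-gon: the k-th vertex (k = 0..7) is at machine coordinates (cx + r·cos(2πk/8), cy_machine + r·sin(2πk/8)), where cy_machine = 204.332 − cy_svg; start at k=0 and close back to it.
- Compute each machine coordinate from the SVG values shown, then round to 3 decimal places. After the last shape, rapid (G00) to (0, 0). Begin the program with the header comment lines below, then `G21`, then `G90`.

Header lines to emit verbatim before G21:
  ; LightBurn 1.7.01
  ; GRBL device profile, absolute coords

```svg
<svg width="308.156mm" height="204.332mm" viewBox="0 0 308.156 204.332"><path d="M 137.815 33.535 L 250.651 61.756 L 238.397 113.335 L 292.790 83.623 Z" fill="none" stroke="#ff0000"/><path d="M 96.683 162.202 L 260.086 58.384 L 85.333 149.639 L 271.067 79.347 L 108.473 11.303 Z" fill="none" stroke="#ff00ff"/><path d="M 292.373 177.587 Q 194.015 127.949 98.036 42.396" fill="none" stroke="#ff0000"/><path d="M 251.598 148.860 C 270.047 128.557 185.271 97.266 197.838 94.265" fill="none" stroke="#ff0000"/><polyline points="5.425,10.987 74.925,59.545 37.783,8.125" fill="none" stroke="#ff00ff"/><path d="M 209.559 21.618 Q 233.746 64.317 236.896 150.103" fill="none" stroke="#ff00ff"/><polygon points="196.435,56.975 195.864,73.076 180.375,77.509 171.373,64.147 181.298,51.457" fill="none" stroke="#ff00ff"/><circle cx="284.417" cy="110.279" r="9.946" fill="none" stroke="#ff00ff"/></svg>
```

; LightBurn 1.7.01
; GRBL device profile, absolute coords
G21
G90
G00 X137.815 Y170.797
M4 S841
G1 X250.651 Y142.576 F1568
G1 X238.397 Y90.997
G1 X292.790 Y120.709
G1 X137.815 Y170.797
M5
G00 X96.683 Y42.130
M4 S486
G1 X260.086 Y145.948 F1678
G1 X85.333 Y54.693
G1 X271.067 Y124.985
G1 X108.473 Y193.029
G1 X96.683 Y42.130
M5
G00 X292.373 Y26.745
M4 S841
G1 X243.343 Y53.809 F1568
G1 X194.610 Y85.362
G1 X146.174 Y121.404
G1 X98.036 Y161.936
M5
G00 X251.598 Y55.472
M4 S841
G1 X249.214 Y72.146 F1568
G1 X226.924 Y89.258
G1 X203.531 Y103.126
G1 X197.838 Y110.067
M5
G00 X5.425 Y193.345
M4 S486
G1 X74.925 Y144.787 F1678
G1 X37.783 Y196.207
M5
G00 X209.559 Y182.714
M4 S486
G1 X220.338 Y158.672 F1678
G1 X228.487 Y129.243
G1 X234.006 Y94.429
G1 X236.896 Y54.229
M5
G00 X196.435 Y147.357
M4 S486
G1 X195.864 Y131.256 F1678
G1 X180.375 Y126.823
G1 X171.373 Y140.185
G1 X181.298 Y152.875
G1 X196.435 Y147.357
M5
G00 X294.363 Y94.053
M4 S486
G1 X291.450 Y101.086 F1678
G1 X284.417 Y103.999
G1 X277.384 Y101.086
G1 X274.471 Y94.053
G1 X277.384 Y87.020
G1 X284.417 Y84.107
G1 X291.450 Y87.020
G1 X294.363 Y94.053
M5
G00 X0.000 Y0.000

1 u = 1 mm; y_m = 204.332 − y.

[1] `<path>` closed polygon, #ff0000→cut S841 F1568: (137.815,170.797) → (250.651,142.576) → (238.397,90.997) → (292.790,120.709) → (137.815,170.797) (closed)

[2] `<path>` closed polygon, #ff00ff→score S486 F1678: (96.683,42.130) → (260.086,145.948) → (85.333,54.693) → (271.067,124.985) → (108.473,193.029) → (96.683,42.130) (closed)

[3] `<path>` quadratic bezier, #ff0000→cut S841 F1568: (292.373,26.745) → (243.343,53.809) → (194.610,85.362) → (146.174,121.404) → (98.036,161.936)

[4] `<path>` cubic bezier, #ff0000→cut S841 F1568: (251.598,55.472) → (249.214,72.146) → (226.924,89.258) → (203.531,103.126) → (197.838,110.067)

[5] `<polyline>` open polyline, #ff00ff→score S486 F1678: (5.425,193.345) → (74.925,144.787) → (37.783,196.207)

[6] `<path>` quadratic bezier, #ff00ff→score S486 F1678: (209.559,182.714) → (220.338,158.672) → (228.487,129.243) → (234.006,94.429) → (236.896,54.229)

[7] `<polygon>` regular polygon, #ff00ff→score S486 F1678: (196.435,147.357) → (195.864,131.256) → (180.375,126.823) → (171.373,140.185) → (181.298,152.875) → (196.435,147.357) (closed)

[8] `<circle>` circle, #ff00ff→score S486 F1678: (294.363,94.053) → (291.450,101.086) → (284.417,103.999) → (277.384,101.086) → (274.471,94.053) → (277.384,87.020) → (284.417,84.107) → (291.450,87.020) → (294.363,94.053) (closed)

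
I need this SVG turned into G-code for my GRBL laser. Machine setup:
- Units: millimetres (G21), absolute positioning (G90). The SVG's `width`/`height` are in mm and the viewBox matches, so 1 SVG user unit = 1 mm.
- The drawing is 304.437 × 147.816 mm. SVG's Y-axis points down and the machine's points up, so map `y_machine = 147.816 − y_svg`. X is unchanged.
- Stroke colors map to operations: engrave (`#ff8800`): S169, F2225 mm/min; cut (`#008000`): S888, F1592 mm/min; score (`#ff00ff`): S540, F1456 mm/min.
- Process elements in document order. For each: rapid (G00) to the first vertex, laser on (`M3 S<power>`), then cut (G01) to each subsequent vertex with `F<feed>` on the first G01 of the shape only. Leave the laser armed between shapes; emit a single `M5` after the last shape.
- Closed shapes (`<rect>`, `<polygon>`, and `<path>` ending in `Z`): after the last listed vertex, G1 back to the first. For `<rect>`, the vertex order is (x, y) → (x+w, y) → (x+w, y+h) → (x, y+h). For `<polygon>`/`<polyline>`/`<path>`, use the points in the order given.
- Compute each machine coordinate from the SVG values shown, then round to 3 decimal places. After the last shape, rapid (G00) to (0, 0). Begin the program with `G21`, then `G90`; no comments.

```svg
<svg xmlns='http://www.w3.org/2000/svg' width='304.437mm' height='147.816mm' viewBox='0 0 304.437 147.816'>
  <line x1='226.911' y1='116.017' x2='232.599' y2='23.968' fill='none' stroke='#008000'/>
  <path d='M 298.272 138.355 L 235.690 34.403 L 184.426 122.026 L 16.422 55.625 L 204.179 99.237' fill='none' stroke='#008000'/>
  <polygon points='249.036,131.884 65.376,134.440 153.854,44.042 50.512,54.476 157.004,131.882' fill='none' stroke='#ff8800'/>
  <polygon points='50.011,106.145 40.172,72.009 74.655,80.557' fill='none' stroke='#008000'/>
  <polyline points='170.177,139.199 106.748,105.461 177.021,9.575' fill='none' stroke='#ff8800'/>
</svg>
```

Since the viewBox matches the mm dimensions, user units are millimetres directly. The only transform is the Y-flip y_m = 147.816 − y_svg.

Shape 1 is a line segment drawn with `<line>`. Its stroke #008000 means cut at S888, F1592. After flipping Y the toolpath is (226.911,31.799) → (232.599,123.848).

Shape 2 is a open polyline drawn with `<path>`. Its stroke #008000 means cut at S888, F1592. After flipping Y the toolpath is (298.272,9.461) → (235.690,113.413) → (184.426,25.790) → (16.422,92.191) → (204.179,48.579).

Shape 3 is a closed polygon drawn with `<polygon>`. Its stroke #ff8800 means engrave at S169, F2225. After flipping Y the toolpath is (249.036,15.932) → (65.376,13.376) → (153.854,103.774) → (50.512,93.340) → (157.004,15.934) → (249.036,15.932), returning to the start.

Shape 4 is a regular polygon drawn with `<polygon>`. Its stroke #008000 means cut at S888, F1592. After flipping Y the toolpath is (50.011,41.671) → (40.172,75.807) → (74.655,67.259) → (50.011,41.671), returning to the start.

Shape 5 is a open polyline drawn with `<polyline>`. Its stroke #ff8800 means engrave at S169, F2225. After flipping Y the toolpath is (170.177,8.617) → (106.748,42.355) → (177.021,138.241).

G21
G90
G00 X226.911 Y31.799
M3 S888
G01 X232.599 Y123.848 F1592
G00 X298.272 Y9.461
M3 S888
G01 X235.690 Y113.413 F1592
G01 X184.426 Y25.790
G01 X16.422 Y92.191
G01 X204.179 Y48.579
G00 X249.036 Y15.932
M3 S169
G01 X65.376 Y13.376 F2225
G01 X153.854 Y103.774
G01 X50.512 Y93.340
G01 X157.004 Y15.934
G01 X249.036 Y15.932
G00 X50.011 Y41.671
M3 S888
G01 X40.172 Y75.807 F1592
G01 X74.655 Y67.259
G01 X50.011 Y41.671
G00 X170.177 Y8.617
M3 S169
G01 X106.748 Y42.355 F2225
G01 X177.021 Y138.241
M5
G00 X0.000 Y0.000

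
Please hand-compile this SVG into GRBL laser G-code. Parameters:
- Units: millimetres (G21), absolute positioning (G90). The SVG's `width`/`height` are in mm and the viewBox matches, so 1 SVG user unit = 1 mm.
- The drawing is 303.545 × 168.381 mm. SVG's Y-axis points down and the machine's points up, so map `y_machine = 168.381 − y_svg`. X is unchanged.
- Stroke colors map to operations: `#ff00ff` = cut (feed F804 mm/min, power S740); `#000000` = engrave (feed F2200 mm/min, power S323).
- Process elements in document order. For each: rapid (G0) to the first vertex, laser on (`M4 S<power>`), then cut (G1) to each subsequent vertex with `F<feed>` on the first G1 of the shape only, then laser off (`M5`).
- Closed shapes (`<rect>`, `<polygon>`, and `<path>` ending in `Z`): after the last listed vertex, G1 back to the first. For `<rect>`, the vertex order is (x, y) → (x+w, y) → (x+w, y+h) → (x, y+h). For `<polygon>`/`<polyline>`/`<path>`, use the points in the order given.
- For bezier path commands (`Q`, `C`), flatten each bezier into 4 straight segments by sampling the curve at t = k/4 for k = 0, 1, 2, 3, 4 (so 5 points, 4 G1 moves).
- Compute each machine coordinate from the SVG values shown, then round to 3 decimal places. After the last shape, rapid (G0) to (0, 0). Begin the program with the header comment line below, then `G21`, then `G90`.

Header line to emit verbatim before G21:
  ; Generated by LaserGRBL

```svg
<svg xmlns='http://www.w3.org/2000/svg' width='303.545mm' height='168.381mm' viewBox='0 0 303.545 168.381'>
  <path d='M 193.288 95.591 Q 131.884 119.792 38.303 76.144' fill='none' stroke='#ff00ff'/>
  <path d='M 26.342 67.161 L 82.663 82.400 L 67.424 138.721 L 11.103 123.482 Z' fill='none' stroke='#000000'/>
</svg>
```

Since the viewBox matches the mm dimensions, user units are millimetres directly. The only transform is the Y-flip y_m = 168.381 − y_svg.

Shape 1 is a quadratic bezier drawn with `<path>`. Its stroke #ff00ff means cut at S740, F804. After flipping Y the toolpath is (193.288,72.790) → (160.575,64.930) → (123.840,65.551) → (83.082,74.654) → (38.303,92.237).

Shape 2 is a regular polygon drawn with `<path>`. Its stroke #000000 means engrave at S323, F2200. After flipping Y the toolpath is (26.342,101.220) → (82.663,85.981) → (67.424,29.660) → (11.103,44.899) → (26.342,101.220), returning to the start.

; Generated by LaserGRBL
G21
G90
G0 X193.288 Y72.790
M4 S740
G1 X160.575 Y64.930 F804
G1 X123.840 Y65.551
G1 X83.082 Y74.654
G1 X38.303 Y92.237
M5
G0 X26.342 Y101.220
M4 S323
G1 X82.663 Y85.981 F2200
G1 X67.424 Y29.660
G1 X11.103 Y44.899
G1 X26.342 Y101.220
M5
G0 X0.000 Y0.000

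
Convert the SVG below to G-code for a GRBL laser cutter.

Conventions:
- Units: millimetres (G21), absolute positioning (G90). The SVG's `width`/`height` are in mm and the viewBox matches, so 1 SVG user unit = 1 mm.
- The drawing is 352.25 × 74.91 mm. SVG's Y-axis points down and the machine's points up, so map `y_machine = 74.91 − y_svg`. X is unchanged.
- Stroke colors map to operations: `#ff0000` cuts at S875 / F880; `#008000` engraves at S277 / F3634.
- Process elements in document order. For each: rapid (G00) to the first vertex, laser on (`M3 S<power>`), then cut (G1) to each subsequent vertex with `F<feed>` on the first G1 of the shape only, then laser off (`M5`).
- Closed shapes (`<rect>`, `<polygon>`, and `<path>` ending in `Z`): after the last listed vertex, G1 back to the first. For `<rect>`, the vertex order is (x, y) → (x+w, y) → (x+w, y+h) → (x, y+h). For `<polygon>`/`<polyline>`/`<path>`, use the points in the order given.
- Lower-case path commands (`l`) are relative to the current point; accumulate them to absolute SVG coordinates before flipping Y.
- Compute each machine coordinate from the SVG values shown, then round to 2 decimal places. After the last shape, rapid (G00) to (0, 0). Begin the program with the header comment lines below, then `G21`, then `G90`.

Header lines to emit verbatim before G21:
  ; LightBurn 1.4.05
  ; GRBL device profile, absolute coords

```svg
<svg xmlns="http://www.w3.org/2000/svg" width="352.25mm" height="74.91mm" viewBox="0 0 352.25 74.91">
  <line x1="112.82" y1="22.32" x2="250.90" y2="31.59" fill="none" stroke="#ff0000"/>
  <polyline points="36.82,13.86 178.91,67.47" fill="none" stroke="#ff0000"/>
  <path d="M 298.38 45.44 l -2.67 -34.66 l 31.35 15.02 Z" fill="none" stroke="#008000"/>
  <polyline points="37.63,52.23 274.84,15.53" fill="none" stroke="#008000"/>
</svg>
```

1 u = 1 mm; y_m = 74.91 − y.

[1] `<line>` line segment, #ff0000→cut S875 F880: (112.82,52.59) → (250.90,43.32)

[2] `<polyline>` line segment, #ff0000→cut S875 F880: (36.82,61.05) → (178.91,7.44)

[3] `<path>` regular polygon, #008000→engrave S277 F3634: (298.38,29.47) → (295.71,64.13) → (327.06,49.11) → (298.38,29.47) (closed)

[4] `<polyline>` line segment, #008000→engrave S277 F3634: (37.63,22.68) → (274.84,59.38)

; LightBurn 1.4.05
; GRBL device profile, absolute coords
G21
G90
G00 X112.82 Y52.59
M3 S875
G1 X250.90 Y43.32 F880
M5
G00 X36.82 Y61.05
M3 S875
G1 X178.91 Y7.44 F880
M5
G00 X298.38 Y29.47
M3 S277
G1 X295.71 Y64.13 F3634
G1 X327.06 Y49.11
G1 X298.38 Y29.47
M5
G00 X37.63 Y22.68
M3 S277
G1 X274.84 Y59.38 F3634
M5
G00 X0.00 Y0.00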